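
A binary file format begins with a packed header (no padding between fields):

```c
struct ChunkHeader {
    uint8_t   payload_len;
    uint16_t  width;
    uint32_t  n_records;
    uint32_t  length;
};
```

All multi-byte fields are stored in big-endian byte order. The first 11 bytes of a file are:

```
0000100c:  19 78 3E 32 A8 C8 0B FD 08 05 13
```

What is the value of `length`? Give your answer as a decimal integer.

4245161235

`length` follows `payload_len` (1 B), `width` (2 B), `n_records` (4 B), so it starts at offset 1 + 2 + 4 = 7 and occupies 4 bytes.
Bytes at offsets 7..10: FD 08 05 13.
Big-endian: lowest address holds the most-significant byte.
The bytes are already most-significant first: 0xFD080513.
0xFD080513 = 4245161235.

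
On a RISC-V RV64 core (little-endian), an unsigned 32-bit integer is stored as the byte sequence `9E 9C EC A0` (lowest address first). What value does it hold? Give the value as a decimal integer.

2699861150

Little-endian: lowest address holds the least-significant byte.
Reassemble most-significant byte first: A0 EC 9C 9E → 0xA0EC9C9E.
0xA0EC9C9E = 2699861150.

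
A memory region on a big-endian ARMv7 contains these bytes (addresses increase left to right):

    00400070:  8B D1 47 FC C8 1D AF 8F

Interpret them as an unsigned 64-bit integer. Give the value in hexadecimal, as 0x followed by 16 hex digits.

Big-endian stores the most-significant byte at the lowest address.
The bytes are already most-significant first: 0x8BD147FCC81DAF8F.

0x8BD147FCC81DAF8F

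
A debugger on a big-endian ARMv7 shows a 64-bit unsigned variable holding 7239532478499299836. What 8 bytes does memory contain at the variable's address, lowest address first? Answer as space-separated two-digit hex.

7239532478499299836 in hexadecimal, padded to 64 bits, is 0x6477FC6EB8DAA1FC.
Split into bytes (most-significant first): 64 77 FC 6E B8 DA A1 FC.
In big-endian order the high byte comes first in memory.
So the memory order matches the most-significant-first order: 64 77 FC 6E B8 DA A1 FC.

64 77 FC 6E B8 DA A1 FC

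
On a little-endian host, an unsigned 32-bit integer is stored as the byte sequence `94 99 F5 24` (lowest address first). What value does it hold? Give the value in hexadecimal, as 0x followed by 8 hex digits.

Little-endian stores the least-significant byte at the lowest address.
Reassemble most-significant byte first: 24 F5 99 94 → 0x24F59994.

0x24F59994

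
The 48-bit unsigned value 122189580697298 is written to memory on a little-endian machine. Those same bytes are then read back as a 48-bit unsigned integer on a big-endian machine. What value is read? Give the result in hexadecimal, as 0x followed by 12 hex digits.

122189580697298 in 48-bit hexadecimal is 0x6F217A8D7ED2.
Stored little-endian, the bytes at ascending addresses are D2 7E 8D 7A 21 6F.
Read back as big-endian, the last byte is least significant, giving 0xD27E8D7A216F.

0xD27E8D7A216F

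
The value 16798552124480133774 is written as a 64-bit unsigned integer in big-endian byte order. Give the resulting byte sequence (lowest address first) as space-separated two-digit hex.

16798552124480133774 in hexadecimal, padded to 64 bits, is 0xE920722798859A8E.
Split into bytes (most-significant first): E9 20 72 27 98 85 9A 8E.
Big-endian stores the most-significant byte at the lowest address.
So the memory order matches the most-significant-first order: E9 20 72 27 98 85 9A 8E.

E9 20 72 27 98 85 9A 8E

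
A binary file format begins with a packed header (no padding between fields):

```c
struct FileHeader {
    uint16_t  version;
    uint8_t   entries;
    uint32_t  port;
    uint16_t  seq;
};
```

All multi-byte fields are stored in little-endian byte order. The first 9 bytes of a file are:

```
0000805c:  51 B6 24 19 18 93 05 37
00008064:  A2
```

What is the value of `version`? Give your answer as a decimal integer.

46673

`version` is the first field, at byte offset 0, occupying 2 bytes.
Bytes at offsets 0..1: 51 B6.
Little-endian: lowest address holds the least-significant byte.
Reassemble most-significant byte first: B6 51 → 0xB651.
0xB651 = 46673.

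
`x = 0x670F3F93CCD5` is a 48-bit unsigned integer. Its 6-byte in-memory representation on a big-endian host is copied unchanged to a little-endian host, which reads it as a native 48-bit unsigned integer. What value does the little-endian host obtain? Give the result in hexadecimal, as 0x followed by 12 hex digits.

Stored big-endian, the bytes at ascending addresses are 67 0F 3F 93 CC D5.
Read back as little-endian, the first byte is least significant, giving 0xD5CC933F0F67.

0xD5CC933F0F67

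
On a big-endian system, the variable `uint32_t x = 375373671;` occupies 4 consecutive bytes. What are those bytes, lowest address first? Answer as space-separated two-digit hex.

16 5F BF 67

375373671 in hexadecimal, padded to 32 bits, is 0x165FBF67.
Split into bytes (most-significant first): 16 5F BF 67.
Big-endian: lowest address holds the most-significant byte.
So the memory order matches the most-significant-first order: 16 5F BF 67.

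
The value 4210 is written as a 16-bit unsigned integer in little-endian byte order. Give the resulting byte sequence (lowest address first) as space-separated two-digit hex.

4210 in hexadecimal, padded to 16 bits, is 0x1072.
Split into bytes (most-significant first): 10 72.
Little-endian stores the least-significant byte at the lowest address.
So at ascending addresses the bytes are 72 10.

72 10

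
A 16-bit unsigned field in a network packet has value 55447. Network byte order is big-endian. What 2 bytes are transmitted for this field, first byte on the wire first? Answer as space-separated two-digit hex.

D8 97

55447 in hexadecimal, padded to 16 bits, is 0xD897.
Split into bytes (most-significant first): D8 97.
Big-endian: lowest address holds the most-significant byte.
So the memory order matches the most-significant-first order: D8 97.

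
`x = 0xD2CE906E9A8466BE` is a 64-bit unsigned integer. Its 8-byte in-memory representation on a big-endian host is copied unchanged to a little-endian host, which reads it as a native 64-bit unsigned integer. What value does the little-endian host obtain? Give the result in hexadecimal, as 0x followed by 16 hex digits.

0xBE66849A6E90CED2

Stored big-endian, the bytes at ascending addresses are D2 CE 90 6E 9A 84 66 BE.
Read back as little-endian, the first byte is least significant, giving 0xBE66849A6E90CED2.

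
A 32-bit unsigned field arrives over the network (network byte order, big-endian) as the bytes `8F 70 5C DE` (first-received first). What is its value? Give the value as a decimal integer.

In big-endian order the high byte comes first in memory.
The bytes are already most-significant first: 0x8F705CDE.
0x8F705CDE = 2406505694.

2406505694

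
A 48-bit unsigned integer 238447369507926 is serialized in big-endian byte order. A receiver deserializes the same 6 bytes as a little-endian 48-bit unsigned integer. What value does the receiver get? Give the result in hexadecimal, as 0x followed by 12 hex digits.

0x56D4C1DADDD8

238447369507926 in 48-bit hexadecimal is 0xD8DDDAC1D456.
Stored big-endian, the bytes at ascending addresses are D8 DD DA C1 D4 56.
Read back as little-endian, the first byte is least significant, giving 0x56D4C1DADDD8.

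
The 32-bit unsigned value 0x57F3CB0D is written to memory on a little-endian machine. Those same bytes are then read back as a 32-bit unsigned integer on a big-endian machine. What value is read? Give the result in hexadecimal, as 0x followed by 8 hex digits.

Stored little-endian, the bytes at ascending addresses are 0D CB F3 57.
Read back as big-endian, the last byte is least significant, giving 0x0DCBF357.

0x0DCBF357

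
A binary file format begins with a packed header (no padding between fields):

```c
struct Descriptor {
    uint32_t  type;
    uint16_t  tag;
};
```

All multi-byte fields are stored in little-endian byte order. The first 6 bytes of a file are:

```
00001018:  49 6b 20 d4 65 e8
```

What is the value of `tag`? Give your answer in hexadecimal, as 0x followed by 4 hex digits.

`tag` follows `type` (4 bytes), so it starts at byte offset 4 and occupies 2 bytes.
Bytes at offsets 4..5: 65 E8.
Little-endian: lowest address holds the least-significant byte.
Reassemble most-significant byte first: E8 65 → 0xE865.

0xE865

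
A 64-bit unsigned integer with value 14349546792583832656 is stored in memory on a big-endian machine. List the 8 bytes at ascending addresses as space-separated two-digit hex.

14349546792583832656 in hexadecimal, padded to 64 bits, is 0xC723D4C7DBCE2450.
Split into bytes (most-significant first): C7 23 D4 C7 DB CE 24 50.
In big-endian order the high byte comes first in memory.
So the memory order matches the most-significant-first order: C7 23 D4 C7 DB CE 24 50.

C7 23 D4 C7 DB CE 24 50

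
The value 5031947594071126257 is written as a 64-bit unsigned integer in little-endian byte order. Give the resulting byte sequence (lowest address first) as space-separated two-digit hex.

5031947594071126257 in hexadecimal, padded to 64 bits, is 0x45D511AD28FDB0F1.
Split into bytes (most-significant first): 45 D5 11 AD 28 FD B0 F1.
Little-endian: lowest address holds the least-significant byte.
So at ascending addresses the bytes are F1 B0 FD 28 AD 11 D5 45.

F1 B0 FD 28 AD 11 D5 45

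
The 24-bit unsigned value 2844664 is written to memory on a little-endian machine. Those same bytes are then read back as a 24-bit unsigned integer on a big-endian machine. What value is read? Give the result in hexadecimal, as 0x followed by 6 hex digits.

0xF8672B

2844664 in 24-bit hexadecimal is 0x2B67F8.
Stored little-endian, the bytes at ascending addresses are F8 67 2B.
Read back as big-endian, the last byte is least significant, giving 0xF8672B.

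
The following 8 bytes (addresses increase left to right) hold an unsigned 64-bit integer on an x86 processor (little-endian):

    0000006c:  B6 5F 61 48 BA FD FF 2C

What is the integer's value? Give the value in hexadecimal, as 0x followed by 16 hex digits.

Little-endian: lowest address holds the least-significant byte.
Reassemble most-significant byte first: 2C FF FD BA 48 61 5F B6 → 0x2CFFFDBA48615FB6.

0x2CFFFDBA48615FB6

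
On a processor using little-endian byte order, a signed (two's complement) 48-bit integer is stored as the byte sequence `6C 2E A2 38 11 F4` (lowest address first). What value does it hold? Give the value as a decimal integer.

-13120174936468

In little-endian order the low byte comes first in memory.
Reassemble most-significant byte first: F4 11 38 A2 2E 6C → 0xF41138A22E6C.
Top bit is set, so as a signed 48-bit value this is 0xF41138A22E6C − 2^48 = -13120174936468.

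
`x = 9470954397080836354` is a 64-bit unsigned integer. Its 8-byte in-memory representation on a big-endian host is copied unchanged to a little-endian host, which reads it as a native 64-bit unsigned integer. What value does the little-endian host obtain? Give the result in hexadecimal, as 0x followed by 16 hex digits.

9470954397080836354 in 64-bit hexadecimal is 0x836F96D849ED5902.
Stored big-endian, the bytes at ascending addresses are 83 6F 96 D8 49 ED 59 02.
Read back as little-endian, the first byte is least significant, giving 0x0259ED49D8966F83.

0x0259ED49D8966F83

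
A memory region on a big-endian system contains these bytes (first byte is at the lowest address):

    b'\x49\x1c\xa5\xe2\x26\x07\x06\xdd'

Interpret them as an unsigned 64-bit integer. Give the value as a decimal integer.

Big-endian: lowest address holds the most-significant byte.
The bytes are already most-significant first: 0x491CA5E2260706DD.
0x491CA5E2260706DD = 5268268054835824349.

5268268054835824349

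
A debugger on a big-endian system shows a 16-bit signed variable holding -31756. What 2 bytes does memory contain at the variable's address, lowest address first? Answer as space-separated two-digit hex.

Two's complement of -31756 in 16 bits: 31756 = 0x7C0C; invert → 0x83F3; add 1 → 0x83F4.
Split into bytes (most-significant first): 83 F4.
Big-endian: lowest address holds the most-significant byte.
So the memory order matches the most-significant-first order: 83 F4.

83 F4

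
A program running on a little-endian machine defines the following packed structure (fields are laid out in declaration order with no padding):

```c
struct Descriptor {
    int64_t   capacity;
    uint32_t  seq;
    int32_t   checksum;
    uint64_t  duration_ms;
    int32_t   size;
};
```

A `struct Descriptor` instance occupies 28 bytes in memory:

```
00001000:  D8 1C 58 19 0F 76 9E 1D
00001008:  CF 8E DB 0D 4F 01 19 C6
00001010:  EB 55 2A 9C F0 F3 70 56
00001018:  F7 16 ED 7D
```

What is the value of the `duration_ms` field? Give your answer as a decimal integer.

6228746499391116779

`duration_ms` follows `capacity` (8 B), `seq` (4 B), `checksum` (4 B), so it starts at offset 8 + 4 + 4 = 16 and occupies 8 bytes.
Bytes at offsets 16..23: EB 55 2A 9C F0 F3 70 56.
In little-endian order the low byte comes first in memory.
Reassemble most-significant byte first: 56 70 F3 F0 9C 2A 55 EB → 0x5670F3F09C2A55EB.
0x5670F3F09C2A55EB = 6228746499391116779.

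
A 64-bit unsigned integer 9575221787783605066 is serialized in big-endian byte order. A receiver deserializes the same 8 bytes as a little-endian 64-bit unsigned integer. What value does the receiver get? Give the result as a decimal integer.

9575221787783605066 in 64-bit hexadecimal is 0x84E2057BFA6C2B4A.
Stored big-endian, the bytes at ascending addresses are 84 E2 05 7B FA 6C 2B 4A.
Read back as little-endian, the first byte is least significant, giving 0x4A2B6CFA7B05E284.
0x4A2B6CFA7B05E284 = 5344485205866832516.

5344485205866832516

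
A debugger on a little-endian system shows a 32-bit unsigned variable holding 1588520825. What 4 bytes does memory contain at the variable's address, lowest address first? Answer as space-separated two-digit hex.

79 E7 AE 5E

1588520825 in hexadecimal, padded to 32 bits, is 0x5EAEE779.
Split into bytes (most-significant first): 5E AE E7 79.
Little-endian: lowest address holds the least-significant byte.
So at ascending addresses the bytes are 79 E7 AE 5E.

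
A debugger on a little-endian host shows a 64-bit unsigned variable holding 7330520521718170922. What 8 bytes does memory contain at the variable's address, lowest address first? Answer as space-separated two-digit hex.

7330520521718170922 in hexadecimal, padded to 64 bits, is 0x65BB3D9363B9052A.
Split into bytes (most-significant first): 65 BB 3D 93 63 B9 05 2A.
Little-endian stores the least-significant byte at the lowest address.
So at ascending addresses the bytes are 2A 05 B9 63 93 3D BB 65.

2A 05 B9 63 93 3D BB 65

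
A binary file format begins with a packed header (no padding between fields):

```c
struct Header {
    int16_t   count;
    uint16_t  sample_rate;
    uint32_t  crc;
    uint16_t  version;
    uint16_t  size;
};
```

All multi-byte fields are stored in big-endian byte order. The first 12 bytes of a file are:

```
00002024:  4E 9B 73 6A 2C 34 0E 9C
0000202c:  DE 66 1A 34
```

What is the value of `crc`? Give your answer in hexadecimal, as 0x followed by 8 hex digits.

0x2C340E9C

`crc` follows `count` (2 B), `sample_rate` (2 B), so it starts at offset 2 + 2 = 4 and occupies 4 bytes.
Bytes at offsets 4..7: 2C 34 0E 9C.
Big-endian: lowest address holds the most-significant byte.
The bytes are already most-significant first: 0x2C340E9C.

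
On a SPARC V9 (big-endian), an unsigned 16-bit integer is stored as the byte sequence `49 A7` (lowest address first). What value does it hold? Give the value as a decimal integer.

18855

Big-endian stores the most-significant byte at the lowest address.
The bytes are already most-significant first: 0x49A7.
0x49A7 = 18855.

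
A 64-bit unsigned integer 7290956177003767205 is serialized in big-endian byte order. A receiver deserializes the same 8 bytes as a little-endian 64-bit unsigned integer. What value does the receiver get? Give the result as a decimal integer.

7290956177003767205 in 64-bit hexadecimal is 0x652EAE038B3FE5A5.
Stored big-endian, the bytes at ascending addresses are 65 2E AE 03 8B 3F E5 A5.
Read back as little-endian, the first byte is least significant, giving 0xA5E53F8B03AE2E65.
0xA5E53F8B03AE2E65 = 11954030652219600485.

11954030652219600485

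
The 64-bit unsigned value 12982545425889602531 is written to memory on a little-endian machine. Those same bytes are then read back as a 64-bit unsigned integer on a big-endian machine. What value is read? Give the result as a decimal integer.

16405353154272832436

12982545425889602531 in 64-bit hexadecimal is 0xB42B4447C685ABE3.
Stored little-endian, the bytes at ascending addresses are E3 AB 85 C6 47 44 2B B4.
Read back as big-endian, the last byte is least significant, giving 0xE3AB85C647442BB4.
0xE3AB85C647442BB4 = 16405353154272832436.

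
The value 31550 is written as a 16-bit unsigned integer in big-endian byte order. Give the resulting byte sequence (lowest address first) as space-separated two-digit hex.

31550 in hexadecimal, padded to 16 bits, is 0x7B3E.
Split into bytes (most-significant first): 7B 3E.
Big-endian stores the most-significant byte at the lowest address.
So the memory order matches the most-significant-first order: 7B 3E.

7B 3E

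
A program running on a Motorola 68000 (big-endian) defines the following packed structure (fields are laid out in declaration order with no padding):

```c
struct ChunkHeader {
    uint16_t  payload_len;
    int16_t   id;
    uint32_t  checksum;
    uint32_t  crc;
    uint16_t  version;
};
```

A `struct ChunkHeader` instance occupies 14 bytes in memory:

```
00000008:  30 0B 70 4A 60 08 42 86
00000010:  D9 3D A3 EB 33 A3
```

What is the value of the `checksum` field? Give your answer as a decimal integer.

`checksum` follows `payload_len` (2 B), `id` (2 B), so it starts at offset 2 + 2 = 4 and occupies 4 bytes.
Bytes at offsets 4..7: 60 08 42 86.
Big-endian: lowest address holds the most-significant byte.
The bytes are already most-significant first: 0x60084286.
0x60084286 = 1611154054.

1611154054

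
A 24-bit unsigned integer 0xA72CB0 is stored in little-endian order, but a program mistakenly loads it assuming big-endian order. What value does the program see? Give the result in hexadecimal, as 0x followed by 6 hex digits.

0xB02CA7

Stored little-endian, the bytes at ascending addresses are B0 2C A7.
Read back as big-endian, the last byte is least significant, giving 0xB02CA7.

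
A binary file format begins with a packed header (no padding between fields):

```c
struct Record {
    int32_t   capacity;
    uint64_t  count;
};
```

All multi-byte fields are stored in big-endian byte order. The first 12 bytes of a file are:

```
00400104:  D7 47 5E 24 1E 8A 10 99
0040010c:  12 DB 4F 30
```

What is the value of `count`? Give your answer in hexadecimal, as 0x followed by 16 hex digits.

0x1E8A109912DB4F30

`count` follows `capacity` (4 bytes), so it starts at byte offset 4 and occupies 8 bytes.
Bytes at offsets 4..11: 1E 8A 10 99 12 DB 4F 30.
Big-endian stores the most-significant byte at the lowest address.
The bytes are already most-significant first: 0x1E8A109912DB4F30.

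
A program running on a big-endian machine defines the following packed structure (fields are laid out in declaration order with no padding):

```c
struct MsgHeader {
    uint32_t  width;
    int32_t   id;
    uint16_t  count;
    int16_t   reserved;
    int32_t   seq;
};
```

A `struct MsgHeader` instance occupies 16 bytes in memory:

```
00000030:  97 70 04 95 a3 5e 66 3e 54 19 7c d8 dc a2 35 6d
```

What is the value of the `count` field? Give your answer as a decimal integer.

`count` follows `width` (4 B), `id` (4 B), so it starts at offset 4 + 4 = 8 and occupies 2 bytes.
Bytes at offsets 8..9: 54 19.
Big-endian: lowest address holds the most-significant byte.
The bytes are already most-significant first: 0x5419.
0x5419 = 21529.

21529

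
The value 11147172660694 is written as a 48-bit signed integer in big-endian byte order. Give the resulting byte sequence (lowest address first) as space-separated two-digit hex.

0A 23 67 44 45 D6

11147172660694 in hexadecimal, padded to 48 bits, is 0x0A23674445D6.
Split into bytes (most-significant first): 0A 23 67 44 45 D6.
Big-endian: lowest address holds the most-significant byte.
So the memory order matches the most-significant-first order: 0A 23 67 44 45 D6.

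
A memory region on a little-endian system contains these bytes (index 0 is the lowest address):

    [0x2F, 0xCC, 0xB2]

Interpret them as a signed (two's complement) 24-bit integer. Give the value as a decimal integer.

-5059537

Little-endian: lowest address holds the least-significant byte.
Reassemble most-significant byte first: B2 CC 2F → 0xB2CC2F.
Top bit is set, so as a signed 24-bit value this is 0xB2CC2F − 2^24 = -5059537.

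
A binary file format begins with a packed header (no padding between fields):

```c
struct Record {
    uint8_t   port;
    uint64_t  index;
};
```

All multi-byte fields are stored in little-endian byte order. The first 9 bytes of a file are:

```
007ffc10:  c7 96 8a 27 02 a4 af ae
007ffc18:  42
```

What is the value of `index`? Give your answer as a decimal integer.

`index` follows `port` (1 byte), so it starts at byte offset 1 and occupies 8 bytes.
Bytes at offsets 1..8: 96 8A 27 02 A4 AF AE 42.
In little-endian order the low byte comes first in memory.
Reassemble most-significant byte first: 42 AE AF A4 02 27 8A 96 → 0x42AEAFA402278A96.
0x42AEAFA402278A96 = 4804970971396541078.

4804970971396541078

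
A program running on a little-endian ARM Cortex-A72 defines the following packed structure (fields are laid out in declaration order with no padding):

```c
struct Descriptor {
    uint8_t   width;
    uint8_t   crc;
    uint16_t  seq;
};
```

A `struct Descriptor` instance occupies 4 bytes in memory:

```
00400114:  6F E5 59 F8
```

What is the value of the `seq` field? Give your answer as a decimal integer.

63577

`seq` follows `width` (1 B), `crc` (1 B), so it starts at offset 1 + 1 = 2 and occupies 2 bytes.
Bytes at offsets 2..3: 59 F8.
Little-endian: lowest address holds the least-significant byte.
Reassemble most-significant byte first: F8 59 → 0xF859.
0xF859 = 63577.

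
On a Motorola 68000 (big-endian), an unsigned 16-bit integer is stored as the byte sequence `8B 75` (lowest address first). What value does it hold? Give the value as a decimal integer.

35701

In big-endian order the high byte comes first in memory.
The bytes are already most-significant first: 0x8B75.
0x8B75 = 35701.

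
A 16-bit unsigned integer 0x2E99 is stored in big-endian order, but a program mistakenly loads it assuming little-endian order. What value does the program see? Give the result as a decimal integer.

Stored big-endian, the bytes at ascending addresses are 2E 99.
Read back as little-endian, the first byte is least significant, giving 0x992E.
0x992E = 39214.

39214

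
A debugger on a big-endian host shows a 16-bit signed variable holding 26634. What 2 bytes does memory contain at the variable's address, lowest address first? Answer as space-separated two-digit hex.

68 0A

26634 in hexadecimal, padded to 16 bits, is 0x680A.
Split into bytes (most-significant first): 68 0A.
In big-endian order the high byte comes first in memory.
So the memory order matches the most-significant-first order: 68 0A.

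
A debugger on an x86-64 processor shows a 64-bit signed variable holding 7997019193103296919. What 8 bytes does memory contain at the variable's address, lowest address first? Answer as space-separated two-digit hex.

97 29 E7 0A 96 1E FB 6E

7997019193103296919 in hexadecimal, padded to 64 bits, is 0x6EFB1E960AE72997.
Split into bytes (most-significant first): 6E FB 1E 96 0A E7 29 97.
Little-endian stores the least-significant byte at the lowest address.
So at ascending addresses the bytes are 97 29 E7 0A 96 1E FB 6E.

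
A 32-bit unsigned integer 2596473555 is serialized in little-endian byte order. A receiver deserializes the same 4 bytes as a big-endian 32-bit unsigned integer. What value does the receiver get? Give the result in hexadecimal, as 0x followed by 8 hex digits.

0xD30AC39A

2596473555 in 32-bit hexadecimal is 0x9AC30AD3.
Stored little-endian, the bytes at ascending addresses are D3 0A C3 9A.
Read back as big-endian, the last byte is least significant, giving 0xD30AC39A.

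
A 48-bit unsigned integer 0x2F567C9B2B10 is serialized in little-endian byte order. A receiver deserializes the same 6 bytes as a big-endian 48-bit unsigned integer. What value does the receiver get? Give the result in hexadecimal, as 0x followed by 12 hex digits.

0x102B9B7C562F

Stored little-endian, the bytes at ascending addresses are 10 2B 9B 7C 56 2F.
Read back as big-endian, the last byte is least significant, giving 0x102B9B7C562F.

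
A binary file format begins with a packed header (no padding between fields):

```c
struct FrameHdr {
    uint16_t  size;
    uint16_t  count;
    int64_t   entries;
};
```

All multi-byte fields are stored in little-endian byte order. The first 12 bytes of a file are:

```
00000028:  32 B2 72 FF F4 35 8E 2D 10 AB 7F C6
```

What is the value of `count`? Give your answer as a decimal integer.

65394

`count` follows `size` (2 bytes), so it starts at byte offset 2 and occupies 2 bytes.
Bytes at offsets 2..3: 72 FF.
In little-endian order the low byte comes first in memory.
Reassemble most-significant byte first: FF 72 → 0xFF72.
0xFF72 = 65394.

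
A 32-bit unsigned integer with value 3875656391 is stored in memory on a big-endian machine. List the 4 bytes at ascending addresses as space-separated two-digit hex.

3875656391 in hexadecimal, padded to 32 bits, is 0xE701D2C7.
Split into bytes (most-significant first): E7 01 D2 C7.
Big-endian stores the most-significant byte at the lowest address.
So the memory order matches the most-significant-first order: E7 01 D2 C7.

E7 01 D2 C7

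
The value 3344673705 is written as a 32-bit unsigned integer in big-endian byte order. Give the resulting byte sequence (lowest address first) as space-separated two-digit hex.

3344673705 in hexadecimal, padded to 32 bits, is 0xC75BABA9.
Split into bytes (most-significant first): C7 5B AB A9.
In big-endian order the high byte comes first in memory.
So the memory order matches the most-significant-first order: C7 5B AB A9.

C7 5B AB A9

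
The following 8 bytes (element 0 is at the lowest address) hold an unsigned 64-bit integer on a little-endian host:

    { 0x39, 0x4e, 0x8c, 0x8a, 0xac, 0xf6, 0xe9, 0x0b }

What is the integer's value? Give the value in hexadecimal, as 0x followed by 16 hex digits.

Little-endian stores the least-significant byte at the lowest address.
Reassemble most-significant byte first: 0B E9 F6 AC 8A 8C 4E 39 → 0x0BE9F6AC8A8C4E39.

0x0BE9F6AC8A8C4E39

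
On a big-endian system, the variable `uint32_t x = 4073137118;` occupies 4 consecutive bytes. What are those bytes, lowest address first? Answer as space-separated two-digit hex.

F2 C7 23 DE

4073137118 in hexadecimal, padded to 32 bits, is 0xF2C723DE.
Split into bytes (most-significant first): F2 C7 23 DE.
In big-endian order the high byte comes first in memory.
So the memory order matches the most-significant-first order: F2 C7 23 DE.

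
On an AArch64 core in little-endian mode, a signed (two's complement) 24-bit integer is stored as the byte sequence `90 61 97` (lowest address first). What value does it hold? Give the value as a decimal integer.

-6856304

Little-endian stores the least-significant byte at the lowest address.
Reassemble most-significant byte first: 97 61 90 → 0x976190.
Top bit is set, so as a signed 24-bit value this is 0x976190 − 2^24 = -6856304.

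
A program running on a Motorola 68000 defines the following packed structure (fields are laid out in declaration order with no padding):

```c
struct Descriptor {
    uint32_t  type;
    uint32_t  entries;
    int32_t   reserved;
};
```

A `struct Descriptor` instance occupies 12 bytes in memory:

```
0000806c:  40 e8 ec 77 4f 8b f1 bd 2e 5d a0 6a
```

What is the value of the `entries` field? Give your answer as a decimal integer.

`entries` follows `type` (4 bytes), so it starts at byte offset 4 and occupies 4 bytes.
Bytes at offsets 4..7: 4F 8B F1 BD.
Big-endian stores the most-significant byte at the lowest address.
The bytes are already most-significant first: 0x4F8BF1BD.
0x4F8BF1BD = 1334571453.

1334571453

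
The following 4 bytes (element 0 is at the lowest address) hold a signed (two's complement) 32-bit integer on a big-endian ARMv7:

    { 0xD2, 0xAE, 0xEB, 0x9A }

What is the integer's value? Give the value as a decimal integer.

-760288358

Big-endian stores the most-significant byte at the lowest address.
The bytes are already most-significant first: 0xD2AEEB9A.
Top bit is set, so as a signed 32-bit value this is 0xD2AEEB9A − 2^32 = -760288358.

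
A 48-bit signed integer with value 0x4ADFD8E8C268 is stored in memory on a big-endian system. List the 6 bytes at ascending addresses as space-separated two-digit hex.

4A DF D8 E8 C2 68

Split into bytes (most-significant first): 4A DF D8 E8 C2 68.
In big-endian order the high byte comes first in memory.
So the memory order matches the most-significant-first order: 4A DF D8 E8 C2 68.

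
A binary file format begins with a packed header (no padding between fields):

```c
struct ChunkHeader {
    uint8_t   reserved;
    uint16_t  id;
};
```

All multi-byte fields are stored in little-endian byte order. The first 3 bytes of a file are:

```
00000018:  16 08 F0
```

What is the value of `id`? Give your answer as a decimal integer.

61448

`id` follows `reserved` (1 byte), so it starts at byte offset 1 and occupies 2 bytes.
Bytes at offsets 1..2: 08 F0.
Little-endian: lowest address holds the least-significant byte.
Reassemble most-significant byte first: F0 08 → 0xF008.
0xF008 = 61448.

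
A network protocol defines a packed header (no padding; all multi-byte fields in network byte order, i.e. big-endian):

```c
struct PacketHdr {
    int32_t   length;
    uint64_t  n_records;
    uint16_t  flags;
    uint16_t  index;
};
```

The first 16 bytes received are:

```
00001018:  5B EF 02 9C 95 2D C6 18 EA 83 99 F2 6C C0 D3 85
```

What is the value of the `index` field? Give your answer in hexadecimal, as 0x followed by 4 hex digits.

`index` follows `length` (4 B), `n_records` (8 B), `flags` (2 B), so it starts at offset 4 + 8 + 2 = 14 and occupies 2 bytes.
Bytes at offsets 14..15: D3 85.
In big-endian order the high byte comes first in memory.
The bytes are already most-significant first: 0xD385.

0xD385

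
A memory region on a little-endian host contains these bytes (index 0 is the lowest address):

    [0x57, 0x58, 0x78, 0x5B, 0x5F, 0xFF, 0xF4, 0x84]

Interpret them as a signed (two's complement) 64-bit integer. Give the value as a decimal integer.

In little-endian order the low byte comes first in memory.
Reassemble most-significant byte first: 84 F4 FF 5F 5B 78 58 57 → 0x84F4FF5F5B785857.
Top bit is set, so as a signed 64-bit value this is 0x84F4FF5F5B785857 − 2^64 = -8866180981364074409.

-8866180981364074409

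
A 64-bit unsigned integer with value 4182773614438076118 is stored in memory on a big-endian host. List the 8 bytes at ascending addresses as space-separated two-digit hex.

4182773614438076118 in hexadecimal, padded to 64 bits, is 0x3A0C3270E8754ED6.
Split into bytes (most-significant first): 3A 0C 32 70 E8 75 4E D6.
In big-endian order the high byte comes first in memory.
So the memory order matches the most-significant-first order: 3A 0C 32 70 E8 75 4E D6.

3A 0C 32 70 E8 75 4E D6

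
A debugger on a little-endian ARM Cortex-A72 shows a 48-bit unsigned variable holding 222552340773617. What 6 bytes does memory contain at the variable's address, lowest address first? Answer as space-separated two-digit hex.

F1 3A 37 01 69 CA

222552340773617 in hexadecimal, padded to 48 bits, is 0xCA6901373AF1.
Split into bytes (most-significant first): CA 69 01 37 3A F1.
Little-endian: lowest address holds the least-significant byte.
So at ascending addresses the bytes are F1 3A 37 01 69 CA.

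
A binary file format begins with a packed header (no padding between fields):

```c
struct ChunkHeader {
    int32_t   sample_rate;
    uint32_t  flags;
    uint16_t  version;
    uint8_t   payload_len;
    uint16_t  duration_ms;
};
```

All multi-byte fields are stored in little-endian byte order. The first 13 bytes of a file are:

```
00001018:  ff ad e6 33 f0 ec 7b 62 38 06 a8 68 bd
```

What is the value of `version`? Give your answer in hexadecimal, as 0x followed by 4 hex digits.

0x0638

`version` follows `sample_rate` (4 B), `flags` (4 B), so it starts at offset 4 + 4 = 8 and occupies 2 bytes.
Bytes at offsets 8..9: 38 06.
In little-endian order the low byte comes first in memory.
Reassemble most-significant byte first: 06 38 → 0x0638.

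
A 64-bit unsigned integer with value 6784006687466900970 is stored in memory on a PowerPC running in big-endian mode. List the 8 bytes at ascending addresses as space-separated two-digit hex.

6784006687466900970 in hexadecimal, padded to 64 bits, is 0x5E25A2239856CDEA.
Split into bytes (most-significant first): 5E 25 A2 23 98 56 CD EA.
Big-endian stores the most-significant byte at the lowest address.
So the memory order matches the most-significant-first order: 5E 25 A2 23 98 56 CD EA.

5E 25 A2 23 98 56 CD EA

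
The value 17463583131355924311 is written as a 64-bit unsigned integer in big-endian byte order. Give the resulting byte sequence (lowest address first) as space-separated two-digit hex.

17463583131355924311 in hexadecimal, padded to 64 bits, is 0xF25B1C54F9F94757.
Split into bytes (most-significant first): F2 5B 1C 54 F9 F9 47 57.
Big-endian stores the most-significant byte at the lowest address.
So the memory order matches the most-significant-first order: F2 5B 1C 54 F9 F9 47 57.

F2 5B 1C 54 F9 F9 47 57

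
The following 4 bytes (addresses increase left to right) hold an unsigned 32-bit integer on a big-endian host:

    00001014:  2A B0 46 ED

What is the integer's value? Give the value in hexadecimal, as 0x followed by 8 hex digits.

0x2AB046ED

In big-endian order the high byte comes first in memory.
The bytes are already most-significant first: 0x2AB046ED.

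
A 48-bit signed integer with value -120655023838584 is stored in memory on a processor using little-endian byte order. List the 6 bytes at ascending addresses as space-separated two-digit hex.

Two's complement of -120655023838584 in 48 bits: 120655023838584 = 0x6DBC2FD61578; invert → 0x9243D029EA87; add 1 → 0x9243D029EA88.
Split into bytes (most-significant first): 92 43 D0 29 EA 88.
Little-endian: lowest address holds the least-significant byte.
So at ascending addresses the bytes are 88 EA 29 D0 43 92.

88 EA 29 D0 43 92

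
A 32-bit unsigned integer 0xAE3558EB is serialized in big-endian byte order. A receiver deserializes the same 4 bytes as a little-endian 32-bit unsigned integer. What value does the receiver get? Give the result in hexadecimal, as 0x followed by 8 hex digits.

0xEB5835AE

Stored big-endian, the bytes at ascending addresses are AE 35 58 EB.
Read back as little-endian, the first byte is least significant, giving 0xEB5835AE.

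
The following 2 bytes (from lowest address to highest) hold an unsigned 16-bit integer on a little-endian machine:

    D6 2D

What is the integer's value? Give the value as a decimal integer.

11734

In little-endian order the low byte comes first in memory.
Reassemble most-significant byte first: 2D D6 → 0x2DD6.
0x2DD6 = 11734.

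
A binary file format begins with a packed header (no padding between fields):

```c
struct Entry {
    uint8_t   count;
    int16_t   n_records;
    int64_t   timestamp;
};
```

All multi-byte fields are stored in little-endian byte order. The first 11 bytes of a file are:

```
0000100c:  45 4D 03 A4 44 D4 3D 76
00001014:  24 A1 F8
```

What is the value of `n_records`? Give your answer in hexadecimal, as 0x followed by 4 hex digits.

`n_records` follows `count` (1 byte), so it starts at byte offset 1 and occupies 2 bytes.
Bytes at offsets 1..2: 4D 03.
In little-endian order the low byte comes first in memory.
Reassemble most-significant byte first: 03 4D → 0x034D.

0x034D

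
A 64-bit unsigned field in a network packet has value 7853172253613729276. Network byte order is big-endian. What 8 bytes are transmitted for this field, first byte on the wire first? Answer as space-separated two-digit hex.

7853172253613729276 in hexadecimal, padded to 64 bits, is 0x6CFC128E8899A5FC.
Split into bytes (most-significant first): 6C FC 12 8E 88 99 A5 FC.
Big-endian stores the most-significant byte at the lowest address.
So the memory order matches the most-significant-first order: 6C FC 12 8E 88 99 A5 FC.

6C FC 12 8E 88 99 A5 FC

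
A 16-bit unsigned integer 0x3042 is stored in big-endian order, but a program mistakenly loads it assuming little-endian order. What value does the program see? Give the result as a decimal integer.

Stored big-endian, the bytes at ascending addresses are 30 42.
Read back as little-endian, the first byte is least significant, giving 0x4230.
0x4230 = 16944.

16944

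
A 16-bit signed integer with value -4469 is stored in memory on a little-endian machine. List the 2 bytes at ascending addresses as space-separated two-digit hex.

Two's complement of -4469 in 16 bits: 4469 = 0x1175; invert → 0xEE8A; add 1 → 0xEE8B.
Split into bytes (most-significant first): EE 8B.
In little-endian order the low byte comes first in memory.
So at ascending addresses the bytes are 8B EE.

8B EE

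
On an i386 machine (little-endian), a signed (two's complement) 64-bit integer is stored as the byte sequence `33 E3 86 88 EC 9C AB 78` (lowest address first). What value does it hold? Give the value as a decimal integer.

Little-endian: lowest address holds the least-significant byte.
Reassemble most-significant byte first: 78 AB 9C EC 88 86 E3 33 → 0x78AB9CEC8886E333.
0x78AB9CEC8886E333 = 8695216045285630771.

8695216045285630771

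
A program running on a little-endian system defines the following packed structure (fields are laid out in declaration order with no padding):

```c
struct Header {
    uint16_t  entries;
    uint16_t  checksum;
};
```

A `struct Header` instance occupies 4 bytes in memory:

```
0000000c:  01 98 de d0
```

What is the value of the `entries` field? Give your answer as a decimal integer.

`entries` is the first field, at byte offset 0, occupying 2 bytes.
Bytes at offsets 0..1: 01 98.
Little-endian stores the least-significant byte at the lowest address.
Reassemble most-significant byte first: 98 01 → 0x9801.
0x9801 = 38913.

38913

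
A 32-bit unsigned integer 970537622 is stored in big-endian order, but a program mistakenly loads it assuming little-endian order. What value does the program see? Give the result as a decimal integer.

970537622 in 32-bit hexadecimal is 0x39D93A96.
Stored big-endian, the bytes at ascending addresses are 39 D9 3A 96.
Read back as little-endian, the first byte is least significant, giving 0x963AD939.
0x963AD939 = 2520439097.

2520439097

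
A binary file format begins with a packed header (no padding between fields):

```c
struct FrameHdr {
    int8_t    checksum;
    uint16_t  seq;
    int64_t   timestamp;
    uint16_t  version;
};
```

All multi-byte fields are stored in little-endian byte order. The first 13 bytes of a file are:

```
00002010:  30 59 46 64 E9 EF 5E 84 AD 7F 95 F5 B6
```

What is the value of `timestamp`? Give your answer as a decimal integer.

`timestamp` follows `checksum` (1 B), `seq` (2 B), so it starts at offset 1 + 2 = 3 and occupies 8 bytes.
Bytes at offsets 3..10: 64 E9 EF 5E 84 AD 7F 95.
Little-endian: lowest address holds the least-significant byte.
Reassemble most-significant byte first: 95 7F AD 84 5E EF E9 64 → 0x957FAD845EEFE964.
Top bit is set, so as a signed 64-bit value this is 0x957FAD845EEFE964 − 2^64 = -7674224455975966364.

-7674224455975966364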